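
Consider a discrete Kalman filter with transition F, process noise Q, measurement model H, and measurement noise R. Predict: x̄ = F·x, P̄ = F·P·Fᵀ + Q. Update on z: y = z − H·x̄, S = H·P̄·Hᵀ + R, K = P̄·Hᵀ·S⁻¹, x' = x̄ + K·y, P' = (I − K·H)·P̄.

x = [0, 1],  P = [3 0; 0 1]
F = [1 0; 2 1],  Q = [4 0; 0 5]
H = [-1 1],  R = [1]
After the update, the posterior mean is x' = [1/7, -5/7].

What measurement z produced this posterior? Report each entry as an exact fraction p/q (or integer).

x̄ = F·x = [0, 1]
P̄ = F·P·Fᵀ + Q = [7 6; 6 18]
S = H·P̄·Hᵀ + R = [14]
K = P̄·Hᵀ·S⁻¹ = [-1/14; 6/7]
x' − x̄ = [1/7, -12/7] = K·y
y = (KᵀK)⁻¹·Kᵀ·(x' − x̄) = [-2]
z = y + H·x̄ = [-2] + [1] = [-1]

z = [-1]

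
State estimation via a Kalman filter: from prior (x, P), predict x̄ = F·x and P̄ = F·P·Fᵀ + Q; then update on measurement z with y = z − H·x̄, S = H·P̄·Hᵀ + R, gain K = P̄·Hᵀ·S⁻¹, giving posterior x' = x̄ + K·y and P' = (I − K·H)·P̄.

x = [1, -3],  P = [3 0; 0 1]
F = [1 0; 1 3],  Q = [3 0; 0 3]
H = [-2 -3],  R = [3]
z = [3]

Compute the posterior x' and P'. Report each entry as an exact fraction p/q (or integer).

x' = [199/66, -205/66]
P' = [83/22 -53/22; -53/22 41/22]

x̄ = F·x = [1, -8]
P̄ = F·P·Fᵀ + Q = [6 3; 3 15]
y = z − H·x̄ = [-19]
S = H·P̄·Hᵀ + R = [198]
K = P̄·Hᵀ·S⁻¹ = [-7/66; -17/66]
x' = x̄ + K·y = [199/66, -205/66]
P' = (I − K·H)·P̄ = [83/22 -53/22; -53/22 41/22]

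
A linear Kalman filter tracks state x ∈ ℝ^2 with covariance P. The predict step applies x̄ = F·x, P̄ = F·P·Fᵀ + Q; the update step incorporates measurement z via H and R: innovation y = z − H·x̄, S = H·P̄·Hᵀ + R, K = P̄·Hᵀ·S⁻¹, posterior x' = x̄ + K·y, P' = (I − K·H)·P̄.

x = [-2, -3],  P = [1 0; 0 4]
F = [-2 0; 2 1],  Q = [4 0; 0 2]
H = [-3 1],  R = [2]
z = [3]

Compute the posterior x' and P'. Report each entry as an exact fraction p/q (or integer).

x̄ = F·x = [4, -7]
P̄ = F·P·Fᵀ + Q = [8 -4; -4 10]
y = z − H·x̄ = [22]
S = H·P̄·Hᵀ + R = [108]
K = P̄·Hᵀ·S⁻¹ = [-7/27; 11/54]
x' = x̄ + K·y = [-46/27, -68/27]
P' = (I − K·H)·P̄ = [20/27 46/27; 46/27 149/27]

x' = [-46/27, -68/27]
P' = [20/27 46/27; 46/27 149/27]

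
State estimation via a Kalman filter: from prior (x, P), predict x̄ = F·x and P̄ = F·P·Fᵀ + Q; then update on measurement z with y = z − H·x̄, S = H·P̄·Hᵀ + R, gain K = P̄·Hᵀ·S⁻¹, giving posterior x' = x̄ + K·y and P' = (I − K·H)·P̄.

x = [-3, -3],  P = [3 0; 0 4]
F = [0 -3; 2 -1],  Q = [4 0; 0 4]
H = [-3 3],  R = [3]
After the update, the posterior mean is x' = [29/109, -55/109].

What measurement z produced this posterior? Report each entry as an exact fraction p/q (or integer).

z = [-2]

x̄ = F·x = [9, -3]
P̄ = F·P·Fᵀ + Q = [40 12; 12 20]
S = H·P̄·Hᵀ + R = [327]
K = P̄·Hᵀ·S⁻¹ = [-28/109; 8/109]
x' − x̄ = [-952/109, 272/109] = K·y
y = (KᵀK)⁻¹·Kᵀ·(x' − x̄) = [34]
z = y + H·x̄ = [34] + [-36] = [-2]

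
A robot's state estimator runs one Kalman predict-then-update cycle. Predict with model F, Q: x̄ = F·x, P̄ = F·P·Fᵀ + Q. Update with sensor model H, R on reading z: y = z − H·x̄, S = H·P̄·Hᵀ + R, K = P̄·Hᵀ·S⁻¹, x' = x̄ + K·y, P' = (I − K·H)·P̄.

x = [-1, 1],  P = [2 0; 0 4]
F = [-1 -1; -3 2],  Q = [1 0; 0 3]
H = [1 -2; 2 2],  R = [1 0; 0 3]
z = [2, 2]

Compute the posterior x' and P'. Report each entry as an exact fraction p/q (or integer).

x̄ = F·x = [0, 5]
P̄ = F·P·Fᵀ + Q = [7 -2; -2 37]
y = z − H·x̄ = [12, -8]
S = H·P̄·Hᵀ + R = [164 -130; -130 163]
K = P̄·Hᵀ·S⁻¹ = [3093/9832 1535/4916; -411/1229 200/1229]
x' = x̄ + K·y = [3139/2458, -387/1229]
P' = (I − K·H)·P̄ = [4101/9832 63/1229; 63/1229 237/1229]

x' = [3139/2458, -387/1229]
P' = [4101/9832 63/1229; 63/1229 237/1229]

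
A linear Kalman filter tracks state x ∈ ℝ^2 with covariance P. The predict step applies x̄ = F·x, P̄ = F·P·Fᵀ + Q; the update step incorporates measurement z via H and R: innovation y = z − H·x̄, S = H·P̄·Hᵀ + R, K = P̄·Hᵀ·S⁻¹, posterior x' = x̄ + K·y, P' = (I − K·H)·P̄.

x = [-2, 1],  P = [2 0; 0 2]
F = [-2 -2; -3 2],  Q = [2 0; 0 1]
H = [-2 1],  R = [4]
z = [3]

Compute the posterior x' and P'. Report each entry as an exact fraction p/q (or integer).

x̄ = F·x = [2, 8]
P̄ = F·P·Fᵀ + Q = [18 4; 4 27]
y = z − H·x̄ = [-1]
S = H·P̄·Hᵀ + R = [87]
K = P̄·Hᵀ·S⁻¹ = [-32/87; 19/87]
x' = x̄ + K·y = [206/87, 677/87]
P' = (I − K·H)·P̄ = [542/87 956/87; 956/87 1988/87]

x' = [206/87, 677/87]
P' = [542/87 956/87; 956/87 1988/87]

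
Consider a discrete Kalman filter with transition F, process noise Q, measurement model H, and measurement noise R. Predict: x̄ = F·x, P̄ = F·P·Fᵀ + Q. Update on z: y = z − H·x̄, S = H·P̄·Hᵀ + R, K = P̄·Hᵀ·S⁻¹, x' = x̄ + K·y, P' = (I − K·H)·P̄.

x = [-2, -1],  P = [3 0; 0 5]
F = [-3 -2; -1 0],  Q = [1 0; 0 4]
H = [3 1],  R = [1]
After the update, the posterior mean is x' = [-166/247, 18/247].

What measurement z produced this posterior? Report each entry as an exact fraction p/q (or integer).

x̄ = F·x = [8, 2]
P̄ = F·P·Fᵀ + Q = [48 9; 9 7]
S = H·P̄·Hᵀ + R = [494]
K = P̄·Hᵀ·S⁻¹ = [153/494; 17/247]
x' − x̄ = [-2142/247, -476/247] = K·y
y = (KᵀK)⁻¹·Kᵀ·(x' − x̄) = [-28]
z = y + H·x̄ = [-28] + [26] = [-2]

z = [-2]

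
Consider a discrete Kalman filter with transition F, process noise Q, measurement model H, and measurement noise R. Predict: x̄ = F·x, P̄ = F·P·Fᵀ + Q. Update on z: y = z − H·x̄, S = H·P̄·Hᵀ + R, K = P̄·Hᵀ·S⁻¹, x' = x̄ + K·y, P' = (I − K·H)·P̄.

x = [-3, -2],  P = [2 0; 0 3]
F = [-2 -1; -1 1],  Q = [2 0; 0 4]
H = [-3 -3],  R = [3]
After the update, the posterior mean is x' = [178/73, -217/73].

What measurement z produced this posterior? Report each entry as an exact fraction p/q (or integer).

x̄ = F·x = [8, 1]
P̄ = F·P·Fᵀ + Q = [13 1; 1 9]
S = H·P̄·Hᵀ + R = [219]
K = P̄·Hᵀ·S⁻¹ = [-14/73; -10/73]
x' − x̄ = [-406/73, -290/73] = K·y
y = (KᵀK)⁻¹·Kᵀ·(x' − x̄) = [29]
z = y + H·x̄ = [29] + [-27] = [2]

z = [2]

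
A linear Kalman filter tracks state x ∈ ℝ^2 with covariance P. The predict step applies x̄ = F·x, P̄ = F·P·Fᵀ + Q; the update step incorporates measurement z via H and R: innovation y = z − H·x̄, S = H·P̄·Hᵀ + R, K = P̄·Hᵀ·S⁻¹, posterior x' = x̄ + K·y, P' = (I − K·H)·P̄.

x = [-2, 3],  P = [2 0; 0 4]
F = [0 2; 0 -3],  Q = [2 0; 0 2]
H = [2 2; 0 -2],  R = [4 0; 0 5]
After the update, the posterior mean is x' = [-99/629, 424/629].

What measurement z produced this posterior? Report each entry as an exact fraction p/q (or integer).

z = [1, -2]

x̄ = F·x = [6, -9]
P̄ = F·P·Fᵀ + Q = [18 -24; -24 38]
S = H·P̄·Hᵀ + R = [36 -56; -56 157]
K = P̄·Hᵀ·S⁻¹ = [201/629 264/629; 35/629 -292/629]
x' − x̄ = [-3873/629, 6085/629] = K·y
y = (KᵀK)⁻¹·Kᵀ·(x' − x̄) = [7, -20]
z = y + H·x̄ = [7, -20] + [-6, 18] = [1, -2]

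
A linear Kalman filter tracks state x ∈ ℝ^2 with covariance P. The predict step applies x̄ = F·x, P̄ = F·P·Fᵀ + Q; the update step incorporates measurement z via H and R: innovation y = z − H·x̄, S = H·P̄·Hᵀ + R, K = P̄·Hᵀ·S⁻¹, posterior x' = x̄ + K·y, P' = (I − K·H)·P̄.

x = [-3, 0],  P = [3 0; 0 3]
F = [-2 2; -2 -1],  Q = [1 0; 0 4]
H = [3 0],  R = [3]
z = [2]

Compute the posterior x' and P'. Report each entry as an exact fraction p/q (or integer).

x̄ = F·x = [6, 6]
P̄ = F·P·Fᵀ + Q = [25 6; 6 19]
y = z − H·x̄ = [-16]
S = H·P̄·Hᵀ + R = [228]
K = P̄·Hᵀ·S⁻¹ = [25/76; 3/38]
x' = x̄ + K·y = [14/19, 90/19]
P' = (I − K·H)·P̄ = [25/76 3/38; 3/38 334/19]

x' = [14/19, 90/19]
P' = [25/76 3/38; 3/38 334/19]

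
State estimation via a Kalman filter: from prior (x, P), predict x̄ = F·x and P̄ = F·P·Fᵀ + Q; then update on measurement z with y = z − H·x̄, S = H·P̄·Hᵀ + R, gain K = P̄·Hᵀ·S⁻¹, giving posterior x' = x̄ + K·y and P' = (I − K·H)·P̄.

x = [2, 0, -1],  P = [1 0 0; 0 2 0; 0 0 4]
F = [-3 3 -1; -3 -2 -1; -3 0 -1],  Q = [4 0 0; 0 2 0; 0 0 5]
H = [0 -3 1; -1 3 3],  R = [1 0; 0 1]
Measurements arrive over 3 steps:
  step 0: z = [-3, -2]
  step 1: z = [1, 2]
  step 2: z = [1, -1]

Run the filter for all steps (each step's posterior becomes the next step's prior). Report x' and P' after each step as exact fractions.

step 0: x' = [-135118/24059, 2334/24059, -63503/24059], P' = [745573/24059 60609/24059 189064/24059; 60609/24059 6569/24059 14414/24059; 189064/24059 14414/24059 50867/24059]
step 1: x' = [22514516458/7244400145, 1313244316/7244400145, 11024771341/7244400145], P' = [59115237569/7244400145 5279566173/7244400145 14691987848/7244400145; 5279566173/7244400145 962354966/7244400145 1027309341/7244400145; 14691987848/7244400145 1027309341/7244400145 4529846506/7244400145]
step 2: x' = [-680183437283560/588338726612291, -252694860850058/588338726612291, -175292041357676/588338726612291], P' = [4720388978156803/588338726612291 421218952599027/588338726612291 1172932336254604/588338726612291; 421218952599027/588338726612291 77448370667651/588338726612291 81532469598350/588338726612291; 1172932336254604/588338726612291 81532469598350/588338726612291 362791724731151/588338726612291]

step 0: x̄ = F·x = [-5, -5, -5]
step 0: P̄ = F·P·Fᵀ + Q = [35 1 13; 1 23 13; 13 13 18]
step 0: y = z − H·x̄ = [-13, 23]
step 0: S = H·P̄·Hᵀ + R = [148 -241; -241 555]
step 0: K = P̄·Hᵀ·S⁻¹ = [7237/24059 3446/24059; -5293/24059 2340/24059; 7625/24059 6779/24059]
step 0: x' = x̄ + K·y = [-135118/24059, 2334/24059, -63503/24059]
step 0: P' = (I − K·H)·P̄ = [745573/24059 60609/24059 189064/24059; 60609/24059 6569/24059 14414/24059; 189064/24059 14414/24059 50867/24059]
step 1: x̄ = F·x = [475859/24059, 464189/24059, 468857/24059]
step 1: P̄ = F·P·Fᵀ + Q = [6873319/24059 7659753/24059 7306685/24059; 7659753/24059 8754766/24059 8287890/24059; 7306685/24059 8287890/24059 8015703/24059]
step 1: y = z − H·x̄ = [947769/24059, -325023/3437]
step 1: S = H·P̄·Hᵀ + R = [37105316/24059 -12685793/3437; -12685793/3437 4432959/491]
step 1: K = P̄·Hᵀ·S⁻¹ = [-1146710671/7244400145 799424494/7244400145; -1859755557/7244400145 689426748/7244400145; 1447918483/7244400145 1979479693/7244400145]
step 1: x' = x̄ + K·y = [22514516458/7244400145, 1313244316/7244400145, 11024771341/7244400145]
step 1: P' = (I − K·H)·P̄ = [59115237569/7244400145 5279566173/7244400145 14691987848/7244400145; 5279566173/7244400145 962354966/7244400145 1027309341/7244400145; 14691987848/7244400145 1027309341/7244400145 4529846506/7244400145]
step 2: x̄ = F·x = [-74628587767/7244400145, -81194809347/7244400145, -15713664143/1448880029]
step 2: P̄ = F·P·Fᵀ + Q = [561161659829/7244400145 602078774059/7244400145 114824177627/1448880029; 602078774059/7244400145 710521163309/7244400145 131690185487/1448880029; 114824177627/1448880029 131690185487/1448880029 132188182488/1448880029]
step 2: y = z − H·x̄ = [-157771707181/7244400145, 397416402274/7244400145]
step 2: S = H·P̄·Hᵀ + R = [3112170217756/7244400145 -7130457863029/7244400145; -7130457863029/7244400145 17706483462381/7244400145]
step 2: K = P̄·Hᵀ·S⁻¹ = [-90724521542477/588338726612291 62064888404090/588338726612291; -150812642404603/588338726612291 55723568198976/588338726612291; 118194315936101/588338726612291 160040246733899/588338726612291]
step 2: x' = x̄ + K·y = [-680183437283560/588338726612291, -252694860850058/588338726612291, -175292041357676/588338726612291]
step 2: P' = (I − K·H)·P̄ = [4720388978156803/588338726612291 421218952599027/588338726612291 1172932336254604/588338726612291; 421218952599027/588338726612291 77448370667651/588338726612291 81532469598350/588338726612291; 1172932336254604/588338726612291 81532469598350/588338726612291 362791724731151/588338726612291]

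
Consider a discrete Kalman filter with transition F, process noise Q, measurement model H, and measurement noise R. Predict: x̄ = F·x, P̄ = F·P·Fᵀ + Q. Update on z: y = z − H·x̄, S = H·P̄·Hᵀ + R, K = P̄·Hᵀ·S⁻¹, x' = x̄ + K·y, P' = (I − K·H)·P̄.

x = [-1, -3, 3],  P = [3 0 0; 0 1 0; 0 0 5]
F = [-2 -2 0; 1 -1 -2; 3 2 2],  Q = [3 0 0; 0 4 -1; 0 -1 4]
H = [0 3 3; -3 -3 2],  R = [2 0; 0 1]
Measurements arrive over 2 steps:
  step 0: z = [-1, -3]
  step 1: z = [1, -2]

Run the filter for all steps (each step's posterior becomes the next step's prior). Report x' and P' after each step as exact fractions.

step 0: x' = [1803941/373672, -113981/46709, 194361/93418], P' = [1969631/373672 -148867/46709 289933/93418; -148867/46709 93520/46709 -87056/46709; 289933/93418 -87056/46709 90916/46709]
step 1: x' = [-1498732469/1707571024, 9155032467/8537855120, -1483365397/2134463780], P' = [3819175701/1707571024 -2266041447/1707571024 562575945/426892756; -2266041447/1707571024 7358330289/8537855120 -1640785179/2134463780; 562575945/426892756 -1640785179/2134463780 478091559/533615945]

step 0: x̄ = F·x = [8, -4, -3]
step 0: P̄ = F·P·Fᵀ + Q = [19 -4 -22; -4 28 -14; -22 -14 55]
step 0: y = z − H·x̄ = [20, 15]
step 0: S = H·P̄·Hᵀ + R = [497 354; 354 1004]
step 0: K = P̄·Hᵀ·S⁻¹ = [-23403/186836 -16621/373672; 9696/46709 -8071/46709; 5790/46709 16201/93418]
step 0: x' = x̄ + K·y = [1803941/373672, -113981/46709, 194361/93418]
step 0: P' = (I − K·H)·P̄ = [1969631/373672 -148867/46709 289933/93418; -148867/46709 93520/46709 -87056/46709; 289933/93418 -87056/46709 90916/46709]
step 1: x̄ = F·x = [-892093/186836, 1160901/373672, 5143015/373672]
step 1: P̄ = F·P·Fᵀ + Q = [616173/93418 -294903/186836 -2377101/186836; -294903/186836 2078943/373672 1860285/373672; -2377101/186836 1860285/373672 19177287/373672]
step 1: y = z − H·x̄ = [-4634519/93418, -12903229/373672]
step 1: S = H·P̄·Hᵀ + R = [28192318/46709 34717113/93418; 34717113/93418 142086031/373672]
step 1: K = P̄·Hᵀ·S⁻¹ = [-47213001/3415142048 -79397601/853785512; 2385568719/17075710240 -605325297/4268927560; 814743171/4268927560 154224417/1067231890]
step 1: x' = x̄ + K·y = [-1498732469/1707571024, 9155032467/8537855120, -1483365397/2134463780]
step 1: P' = (I − K·H)·P̄ = [3819175701/1707571024 -2266041447/1707571024 562575945/426892756; -2266041447/1707571024 7358330289/8537855120 -1640785179/2134463780; 562575945/426892756 -1640785179/2134463780 478091559/533615945]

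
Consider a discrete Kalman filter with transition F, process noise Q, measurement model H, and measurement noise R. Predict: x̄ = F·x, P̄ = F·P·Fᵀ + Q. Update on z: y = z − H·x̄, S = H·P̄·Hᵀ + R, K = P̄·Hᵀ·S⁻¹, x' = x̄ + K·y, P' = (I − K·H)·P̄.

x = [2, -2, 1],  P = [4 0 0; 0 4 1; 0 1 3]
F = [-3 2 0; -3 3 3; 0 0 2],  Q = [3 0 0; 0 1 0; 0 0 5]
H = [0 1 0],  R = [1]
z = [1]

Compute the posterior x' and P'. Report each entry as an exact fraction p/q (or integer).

x̄ = F·x = [-10, -9, 2]
P̄ = F·P·Fᵀ + Q = [55 66 4; 66 118 24; 4 24 17]
y = z − H·x̄ = [10]
S = H·P̄·Hᵀ + R = [119]
K = P̄·Hᵀ·S⁻¹ = [66/119; 118/119; 24/119]
x' = x̄ + K·y = [-530/119, 109/119, 478/119]
P' = (I − K·H)·P̄ = [2189/119 66/119 -1108/119; 66/119 118/119 24/119; -1108/119 24/119 1447/119]

x' = [-530/119, 109/119, 478/119]
P' = [2189/119 66/119 -1108/119; 66/119 118/119 24/119; -1108/119 24/119 1447/119]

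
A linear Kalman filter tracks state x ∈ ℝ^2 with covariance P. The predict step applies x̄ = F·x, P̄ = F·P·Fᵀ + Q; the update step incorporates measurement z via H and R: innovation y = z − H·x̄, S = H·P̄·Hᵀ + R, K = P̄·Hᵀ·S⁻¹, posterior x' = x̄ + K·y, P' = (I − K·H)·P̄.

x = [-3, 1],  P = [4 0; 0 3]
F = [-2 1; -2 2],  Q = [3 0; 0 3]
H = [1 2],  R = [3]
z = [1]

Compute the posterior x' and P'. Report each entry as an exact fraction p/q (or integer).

x' = [69/79, 16/79]
P' = [286/79 -110/79; -110/79 97/79]

x̄ = F·x = [7, 8]
P̄ = F·P·Fᵀ + Q = [22 22; 22 31]
y = z − H·x̄ = [-22]
S = H·P̄·Hᵀ + R = [237]
K = P̄·Hᵀ·S⁻¹ = [22/79; 28/79]
x' = x̄ + K·y = [69/79, 16/79]
P' = (I − K·H)·P̄ = [286/79 -110/79; -110/79 97/79]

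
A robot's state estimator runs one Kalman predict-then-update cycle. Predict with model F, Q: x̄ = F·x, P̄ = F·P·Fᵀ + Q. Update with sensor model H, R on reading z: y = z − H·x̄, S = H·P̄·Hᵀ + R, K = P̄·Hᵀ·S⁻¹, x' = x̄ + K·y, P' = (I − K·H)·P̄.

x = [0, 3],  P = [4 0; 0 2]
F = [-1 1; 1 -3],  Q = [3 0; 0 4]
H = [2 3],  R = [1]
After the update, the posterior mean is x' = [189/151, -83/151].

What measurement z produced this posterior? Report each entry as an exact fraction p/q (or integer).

x̄ = F·x = [3, -9]
P̄ = F·P·Fᵀ + Q = [9 -10; -10 26]
S = H·P̄·Hᵀ + R = [151]
K = P̄·Hᵀ·S⁻¹ = [-12/151; 58/151]
x' − x̄ = [-264/151, 1276/151] = K·y
y = (KᵀK)⁻¹·Kᵀ·(x' − x̄) = [22]
z = y + H·x̄ = [22] + [-21] = [1]

z = [1]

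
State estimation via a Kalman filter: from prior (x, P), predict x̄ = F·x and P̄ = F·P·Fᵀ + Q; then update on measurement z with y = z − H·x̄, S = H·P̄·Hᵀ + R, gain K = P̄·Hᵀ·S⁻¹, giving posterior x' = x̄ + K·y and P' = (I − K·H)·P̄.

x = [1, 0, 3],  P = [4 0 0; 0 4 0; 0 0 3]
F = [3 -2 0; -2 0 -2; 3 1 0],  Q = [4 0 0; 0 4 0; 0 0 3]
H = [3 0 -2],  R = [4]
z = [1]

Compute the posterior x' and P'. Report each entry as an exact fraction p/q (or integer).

x̄ = F·x = [3, -8, 3]
P̄ = F·P·Fᵀ + Q = [56 -24 28; -24 32 -24; 28 -24 43]
y = z − H·x̄ = [-2]
S = H·P̄·Hᵀ + R = [344]
K = P̄·Hᵀ·S⁻¹ = [14/43; -3/43; -1/172]
x' = x̄ + K·y = [101/43, -338/43, 259/86]
P' = (I − K·H)·P̄ = [840/43 -696/43 1232/43; -696/43 1304/43 -1038/43; 1232/43 -1038/43 3697/86]

x' = [101/43, -338/43, 259/86]
P' = [840/43 -696/43 1232/43; -696/43 1304/43 -1038/43; 1232/43 -1038/43 3697/86]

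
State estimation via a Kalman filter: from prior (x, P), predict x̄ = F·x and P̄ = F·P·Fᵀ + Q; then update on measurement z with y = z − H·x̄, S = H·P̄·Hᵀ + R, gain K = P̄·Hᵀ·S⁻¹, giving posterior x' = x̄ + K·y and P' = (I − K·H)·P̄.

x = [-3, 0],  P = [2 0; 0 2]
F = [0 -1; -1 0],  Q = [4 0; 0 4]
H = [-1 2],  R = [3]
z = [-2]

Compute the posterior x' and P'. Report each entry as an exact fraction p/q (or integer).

x̄ = F·x = [0, 3]
P̄ = F·P·Fᵀ + Q = [6 0; 0 6]
y = z − H·x̄ = [-8]
S = H·P̄·Hᵀ + R = [33]
K = P̄·Hᵀ·S⁻¹ = [-2/11; 4/11]
x' = x̄ + K·y = [16/11, 1/11]
P' = (I − K·H)·P̄ = [54/11 24/11; 24/11 18/11]

x' = [16/11, 1/11]
P' = [54/11 24/11; 24/11 18/11]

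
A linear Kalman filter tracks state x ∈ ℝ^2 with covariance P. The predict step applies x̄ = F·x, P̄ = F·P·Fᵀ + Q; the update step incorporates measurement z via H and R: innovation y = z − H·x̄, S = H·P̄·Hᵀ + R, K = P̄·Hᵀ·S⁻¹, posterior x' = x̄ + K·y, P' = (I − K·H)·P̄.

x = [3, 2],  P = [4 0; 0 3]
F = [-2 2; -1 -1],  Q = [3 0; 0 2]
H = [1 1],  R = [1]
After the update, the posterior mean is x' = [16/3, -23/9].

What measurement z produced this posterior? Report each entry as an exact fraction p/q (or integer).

x̄ = F·x = [-2, -5]
P̄ = F·P·Fᵀ + Q = [31 2; 2 9]
S = H·P̄·Hᵀ + R = [45]
K = P̄·Hᵀ·S⁻¹ = [11/15; 11/45]
x' − x̄ = [22/3, 22/9] = K·y
y = (KᵀK)⁻¹·Kᵀ·(x' − x̄) = [10]
z = y + H·x̄ = [10] + [-7] = [3]

z = [3]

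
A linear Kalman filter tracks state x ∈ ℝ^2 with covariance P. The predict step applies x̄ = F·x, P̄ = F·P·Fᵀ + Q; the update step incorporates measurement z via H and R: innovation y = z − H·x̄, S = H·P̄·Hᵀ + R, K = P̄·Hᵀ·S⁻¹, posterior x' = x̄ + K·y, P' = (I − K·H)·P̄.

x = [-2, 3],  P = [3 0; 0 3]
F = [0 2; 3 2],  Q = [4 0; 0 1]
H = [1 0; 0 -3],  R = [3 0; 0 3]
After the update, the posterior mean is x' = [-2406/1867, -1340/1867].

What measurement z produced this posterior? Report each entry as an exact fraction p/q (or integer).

z = [-3, 2]

x̄ = F·x = [6, 0]
P̄ = F·P·Fᵀ + Q = [16 12; 12 40]
S = H·P̄·Hᵀ + R = [19 -36; -36 363]
K = P̄·Hᵀ·S⁻¹ = [1504/1867 -36/1867; 12/1867 -616/1867]
x' − x̄ = [-13608/1867, -1340/1867] = K·y
y = (KᵀK)⁻¹·Kᵀ·(x' − x̄) = [-9, 2]
z = y + H·x̄ = [-9, 2] + [6, 0] = [-3, 2]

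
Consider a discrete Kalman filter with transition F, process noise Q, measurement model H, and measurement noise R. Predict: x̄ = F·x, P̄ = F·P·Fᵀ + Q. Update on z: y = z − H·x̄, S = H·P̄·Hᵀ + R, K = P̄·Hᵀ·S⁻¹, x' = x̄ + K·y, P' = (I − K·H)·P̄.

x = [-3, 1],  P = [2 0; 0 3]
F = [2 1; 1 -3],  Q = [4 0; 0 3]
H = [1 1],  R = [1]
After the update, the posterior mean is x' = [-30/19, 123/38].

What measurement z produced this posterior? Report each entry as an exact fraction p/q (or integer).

x̄ = F·x = [-5, -6]
P̄ = F·P·Fᵀ + Q = [15 -5; -5 32]
S = H·P̄·Hᵀ + R = [38]
K = P̄·Hᵀ·S⁻¹ = [5/19; 27/38]
x' − x̄ = [65/19, 351/38] = K·y
y = (KᵀK)⁻¹·Kᵀ·(x' − x̄) = [13]
z = y + H·x̄ = [13] + [-11] = [2]

z = [2]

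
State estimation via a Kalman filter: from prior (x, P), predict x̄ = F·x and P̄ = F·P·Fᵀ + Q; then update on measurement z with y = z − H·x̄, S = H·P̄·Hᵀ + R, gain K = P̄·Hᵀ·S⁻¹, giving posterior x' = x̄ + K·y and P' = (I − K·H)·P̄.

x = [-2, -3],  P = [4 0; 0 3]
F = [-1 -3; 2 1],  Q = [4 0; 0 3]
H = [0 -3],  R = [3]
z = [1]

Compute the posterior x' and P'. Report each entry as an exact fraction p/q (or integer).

x' = [397/67, -29/67]
P' = [1478/67 -17/67; -17/67 22/67]

x̄ = F·x = [11, -7]
P̄ = F·P·Fᵀ + Q = [35 -17; -17 22]
y = z − H·x̄ = [-20]
S = H·P̄·Hᵀ + R = [201]
K = P̄·Hᵀ·S⁻¹ = [17/67; -22/67]
x' = x̄ + K·y = [397/67, -29/67]
P' = (I − K·H)·P̄ = [1478/67 -17/67; -17/67 22/67]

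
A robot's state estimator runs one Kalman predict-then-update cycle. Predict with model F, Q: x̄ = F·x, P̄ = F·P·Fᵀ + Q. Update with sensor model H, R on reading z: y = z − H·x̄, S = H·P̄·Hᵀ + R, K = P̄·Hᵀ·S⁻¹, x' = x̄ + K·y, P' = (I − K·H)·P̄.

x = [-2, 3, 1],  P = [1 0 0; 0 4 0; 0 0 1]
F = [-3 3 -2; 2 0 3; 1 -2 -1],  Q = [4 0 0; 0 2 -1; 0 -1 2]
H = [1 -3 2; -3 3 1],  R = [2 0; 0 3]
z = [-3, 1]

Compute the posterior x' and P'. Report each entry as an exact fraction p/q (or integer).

x̄ = F·x = [13, -1, -9]
P̄ = F·P·Fᵀ + Q = [53 -12 -25; -12 15 -2; -25 -2 20]
y = z − H·x̄ = [-1, 52]
S = H·P̄·Hᵀ + R = [266 -279; -279 989]
K = P̄·Hᵀ·S⁻¹ = [-22809/185233 -47639/185233; -38288/185233 3995/185233; 45600/185233 29533/185233]
x' = x̄ + K·y = [-46390/185233, 60795/185233, -176981/185233]
P' = (I − K·H)·P̄ = [226320/185233 149336/185233 88035/185233; 149336/185233 127322/185233 78027/185233; 88035/185233 78027/185233 118623/185233]

x' = [-46390/185233, 60795/185233, -176981/185233]
P' = [226320/185233 149336/185233 88035/185233; 149336/185233 127322/185233 78027/185233; 88035/185233 78027/185233 118623/185233]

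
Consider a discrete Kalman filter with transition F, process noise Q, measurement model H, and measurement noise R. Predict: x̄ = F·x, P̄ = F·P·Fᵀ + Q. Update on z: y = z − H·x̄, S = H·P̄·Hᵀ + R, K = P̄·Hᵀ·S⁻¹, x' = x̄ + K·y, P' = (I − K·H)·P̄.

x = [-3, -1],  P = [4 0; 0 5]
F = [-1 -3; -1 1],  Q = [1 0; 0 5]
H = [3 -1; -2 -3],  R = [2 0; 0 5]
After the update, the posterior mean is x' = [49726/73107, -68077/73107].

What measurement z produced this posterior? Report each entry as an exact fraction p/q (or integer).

z = [3, 2]

x̄ = F·x = [6, 2]
P̄ = F·P·Fᵀ + Q = [50 -11; -11 14]
S = H·P̄·Hᵀ + R = [532 -181; -181 199]
K = P̄·Hᵀ·S⁻¹ = [19912/73107 -6503/73107; -12973/73107 -19147/73107]
x' − x̄ = [-388916/73107, -214291/73107] = K·y
y = (KᵀK)⁻¹·Kᵀ·(x' − x̄) = [-13, 20]
z = y + H·x̄ = [-13, 20] + [16, -18] = [3, 2]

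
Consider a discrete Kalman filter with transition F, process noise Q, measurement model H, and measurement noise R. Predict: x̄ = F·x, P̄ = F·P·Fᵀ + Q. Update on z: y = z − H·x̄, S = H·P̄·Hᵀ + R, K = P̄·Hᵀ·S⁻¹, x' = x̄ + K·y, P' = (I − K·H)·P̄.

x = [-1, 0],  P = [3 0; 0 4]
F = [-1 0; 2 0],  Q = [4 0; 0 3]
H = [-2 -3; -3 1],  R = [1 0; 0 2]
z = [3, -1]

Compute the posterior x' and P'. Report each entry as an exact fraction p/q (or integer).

x' = [182/8647, -8747/8647]
P' = [1325/8647 -633/8647; -633/8647 1203/8647]

x̄ = F·x = [1, -2]
P̄ = F·P·Fᵀ + Q = [7 -6; -6 15]
y = z − H·x̄ = [-1, 4]
S = H·P̄·Hᵀ + R = [92 -45; -45 116]
K = P̄·Hᵀ·S⁻¹ = [-751/8647 -2304/8647; -2343/8647 1551/8647]
x' = x̄ + K·y = [182/8647, -8747/8647]
P' = (I − K·H)·P̄ = [1325/8647 -633/8647; -633/8647 1203/8647]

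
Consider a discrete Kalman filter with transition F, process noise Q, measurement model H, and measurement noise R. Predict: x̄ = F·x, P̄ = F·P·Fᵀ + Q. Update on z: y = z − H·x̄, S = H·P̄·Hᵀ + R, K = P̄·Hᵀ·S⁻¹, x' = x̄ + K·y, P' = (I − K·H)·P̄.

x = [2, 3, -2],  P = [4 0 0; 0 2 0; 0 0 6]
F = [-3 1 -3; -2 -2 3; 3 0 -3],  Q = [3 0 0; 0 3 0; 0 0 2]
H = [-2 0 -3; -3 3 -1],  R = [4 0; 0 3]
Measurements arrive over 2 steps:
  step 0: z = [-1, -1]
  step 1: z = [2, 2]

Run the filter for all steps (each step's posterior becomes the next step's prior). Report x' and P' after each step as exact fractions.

step 0: x̄ = F·x = [3, -16, 12]
step 0: P̄ = F·P·Fᵀ + Q = [95 -34 18; -34 81 -78; 18 -78 92]
step 0: y = z − H·x̄ = [41, 68]
step 0: S = H·P̄·Hᵀ + R = [1428 1950; 1950 2867]
step 0: K = P̄·Hᵀ·S⁻¹ = [45101/145788 -8545/24298; 5123/36447 631/12149; -6396/12149 2740/12149]
step 0: x' = x̄ + K·y = [-1199855/145788, -244385/36447, 69872/12149]
step 0: P' = (I − K·H)·P̄ = [2045077/72894 777479/36447 -232242/12149; 777479/36447 604322/36447 -175050/12149; -232242/12149 -175050/12149 163356/12149]
step 1: x̄ = F·x = [106633/145788, 3435091/72894, -2038319/48596]
step 1: P̄ = F·P·Fᵀ + Q = [544159/72894 989719/36447 -589565/24298; 989719/36447 31909739/36447 -9604169/12149; -589565/24298 -9604169/12149 17484947/24298]
step 1: y = z − H·x̄ = [-17840029/145788, -2176169/12149]
step 1: S = H·P̄·Hᵀ + R = [453337441/72894 107987055/12149; 107987055/12149 155242381/12149]
step 1: K = P̄·Hᵀ·S⁻¹ = [-98331517/33744295979 288465033/33744295979; -2763944276/33744295979 10731157431/33744295979; -9940605267/33744295979 -1056206462/33744295979]
step 1: x' = x̄ + K·y = [-14956589848/33744295979, 12409186631/67488591958, -9756821848/33744295979]
step 1: P' = (I − K·H)·P̄ = [233554362626/33744295979 181985561083/33744295979 -155571799728/33744295979; 181985561083/33744295979 153503902396/33744295979 -117638448354/33744295979; -155571799728/33744295979 -117638448354/33744295979 116968673508/33744295979]

step 0: x' = [-1199855/145788, -244385/36447, 69872/12149], P' = [2045077/72894 777479/36447 -232242/12149; 777479/36447 604322/36447 -175050/12149; -232242/12149 -175050/12149 163356/12149]
step 1: x' = [-14956589848/33744295979, 12409186631/67488591958, -9756821848/33744295979], P' = [233554362626/33744295979 181985561083/33744295979 -155571799728/33744295979; 181985561083/33744295979 153503902396/33744295979 -117638448354/33744295979; -155571799728/33744295979 -117638448354/33744295979 116968673508/33744295979]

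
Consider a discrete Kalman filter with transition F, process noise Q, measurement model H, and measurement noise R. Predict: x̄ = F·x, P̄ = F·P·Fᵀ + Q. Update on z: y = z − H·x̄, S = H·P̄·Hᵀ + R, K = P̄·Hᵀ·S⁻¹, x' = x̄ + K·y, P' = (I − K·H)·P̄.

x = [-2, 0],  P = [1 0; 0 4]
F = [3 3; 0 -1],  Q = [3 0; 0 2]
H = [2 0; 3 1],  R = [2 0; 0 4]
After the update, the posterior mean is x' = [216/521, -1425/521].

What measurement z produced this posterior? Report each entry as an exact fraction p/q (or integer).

z = [2, -3]

x̄ = F·x = [-6, 0]
P̄ = F·P·Fᵀ + Q = [48 -12; -12 6]
S = H·P̄·Hᵀ + R = [194 264; 264 370]
K = P̄·Hᵀ·S⁻¹ = [168/521 66/521; -240/521 129/521]
x' − x̄ = [3342/521, -1425/521] = K·y
y = (KᵀK)⁻¹·Kᵀ·(x' − x̄) = [14, 15]
z = y + H·x̄ = [14, 15] + [-12, -18] = [2, -3]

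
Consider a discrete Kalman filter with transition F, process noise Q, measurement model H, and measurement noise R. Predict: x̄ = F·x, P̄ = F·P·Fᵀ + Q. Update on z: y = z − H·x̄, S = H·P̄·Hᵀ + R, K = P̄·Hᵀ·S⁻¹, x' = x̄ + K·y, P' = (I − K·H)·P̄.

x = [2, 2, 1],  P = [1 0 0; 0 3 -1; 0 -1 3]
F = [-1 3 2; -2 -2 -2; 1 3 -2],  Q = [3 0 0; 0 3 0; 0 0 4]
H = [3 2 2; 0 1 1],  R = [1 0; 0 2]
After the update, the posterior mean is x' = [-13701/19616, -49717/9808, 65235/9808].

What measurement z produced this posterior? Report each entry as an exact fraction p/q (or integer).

z = [1, 2]

x̄ = F·x = [6, -10, 6]
P̄ = F·P·Fᵀ + Q = [31 -18 14; -18 23 -6; 14 -6 56]
S = H·P̄·Hᵀ + R = [500 122; 122 69]
K = P̄·Hᵀ·S⁻¹ = [6353/19616 -6185/9808; -1727/9808 2735/4904; 1849/9808 1919/4904]
x' − x̄ = [-131397/19616, 48363/9808, 6387/9808] = K·y
y = (KᵀK)⁻¹·Kᵀ·(x' − x̄) = [-9, 6]
z = y + H·x̄ = [-9, 6] + [10, -4] = [1, 2]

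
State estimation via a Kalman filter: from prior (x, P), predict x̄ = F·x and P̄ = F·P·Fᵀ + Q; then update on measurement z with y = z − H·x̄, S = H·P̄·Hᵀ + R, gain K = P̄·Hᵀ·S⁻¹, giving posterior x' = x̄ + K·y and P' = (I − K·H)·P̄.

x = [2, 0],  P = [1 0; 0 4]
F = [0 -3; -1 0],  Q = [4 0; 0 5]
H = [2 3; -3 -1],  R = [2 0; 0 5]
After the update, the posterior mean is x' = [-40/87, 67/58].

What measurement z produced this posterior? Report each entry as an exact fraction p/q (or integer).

z = [3, 1]

x̄ = F·x = [0, -2]
P̄ = F·P·Fᵀ + Q = [40 0; 0 6]
S = H·P̄·Hᵀ + R = [216 -258; -258 371]
K = P̄·Hᵀ·S⁻¹ = [-320/3393 -440/1131; 285/754 93/377]
x' − x̄ = [-40/87, 183/58] = K·y
y = (KᵀK)⁻¹·Kᵀ·(x' − x̄) = [9, -1]
z = y + H·x̄ = [9, -1] + [-6, 2] = [3, 1]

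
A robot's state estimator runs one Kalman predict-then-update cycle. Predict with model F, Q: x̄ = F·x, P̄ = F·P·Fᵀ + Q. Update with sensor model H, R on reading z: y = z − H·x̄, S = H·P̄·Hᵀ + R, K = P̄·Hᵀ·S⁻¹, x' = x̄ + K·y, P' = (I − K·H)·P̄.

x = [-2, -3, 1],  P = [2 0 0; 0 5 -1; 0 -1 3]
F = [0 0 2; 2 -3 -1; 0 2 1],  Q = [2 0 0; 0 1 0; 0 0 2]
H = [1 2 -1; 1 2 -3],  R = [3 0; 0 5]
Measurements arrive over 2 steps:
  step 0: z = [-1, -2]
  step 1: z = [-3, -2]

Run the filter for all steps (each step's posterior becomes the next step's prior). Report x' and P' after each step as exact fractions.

step 0: x' = [28914/10591, -22674/10591, -914/10591], P' = [115314/10591 -42776/10591 15194/10591; -42776/10591 28061/10591 3632/10591; 15194/10591 3632/10591 13611/10591]
step 1: x' = [-86582248/211738681, -306692653/211738681, -93733509/211738681], P' = [955563366/211738681 -233337758/211738681 261846950/211738681; -233337758/211738681 310521681/211738681 124527853/211738681; 261846950/211738681 124527853/211738681 299853187/211738681]

step 0: x̄ = F·x = [2, 4, -5]
step 0: P̄ = F·P·Fᵀ + Q = [14 0 2; 0 51 -28; 2 -28 21]
step 0: y = z − H·x̄ = [-16, -27]
step 0: S = H·P̄·Hᵀ + R = [350 497; 497 736]
step 0: K = P̄·Hᵀ·S⁻¹ = [4856/10591 -452/1513; 3238/10591 70/1513; 2949/10591 -525/1513]
step 0: x' = x̄ + K·y = [28914/10591, -22674/10591, -914/10591]
step 0: P' = (I − K·H)·P̄ = [115314/10591 -42776/10591 15194/10591; -42776/10591 28061/10591 3632/10591; 15194/10591 3632/10591 13611/10591]
step 1: x̄ = F·x = [-1828/10591, 126764/10591, -46262/10591]
step 1: P̄ = F·P·Fᵀ + Q = [75626/10591 11762/10591 41750/10591; 11762/10591 1212335/10591 -340853/10591; 41750/10591 -340853/10591 161565/10591]
step 1: y = z − H·x̄ = [-47105/1513, -411668/10591]
step 1: S = H·P̄·Hᵀ + R = [920752/1513 1145219/1513; 1145219/1513 10318790/10591]
step 1: K = P̄·Hᵀ·S⁻¹ = [75680300/211738681 -8475800/30248383; 87725917/211738681 403487/30248383; 70349823/211738681 -11104483/30248383]
step 1: x' = x̄ + K·y = [-86582248/211738681, -306692653/211738681, -93733509/211738681]
step 1: P' = (I − K·H)·P̄ = [955563366/211738681 -233337758/211738681 261846950/211738681; -233337758/211738681 310521681/211738681 124527853/211738681; 261846950/211738681 124527853/211738681 299853187/211738681]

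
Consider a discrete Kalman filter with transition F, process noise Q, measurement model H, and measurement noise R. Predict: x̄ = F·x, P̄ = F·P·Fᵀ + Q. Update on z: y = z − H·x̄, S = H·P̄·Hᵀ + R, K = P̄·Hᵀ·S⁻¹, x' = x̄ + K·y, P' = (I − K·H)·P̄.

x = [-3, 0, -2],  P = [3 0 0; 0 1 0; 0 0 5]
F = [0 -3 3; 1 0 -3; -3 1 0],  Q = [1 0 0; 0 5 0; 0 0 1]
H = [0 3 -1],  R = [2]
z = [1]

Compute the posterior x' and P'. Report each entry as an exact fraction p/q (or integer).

x' = [-1752/281, 927/281, 2501/281]
P' = [6743/281 -1557/281 -4539/281; -1557/281 781/281 2175/281; -4539/281 2175/281 6581/281]

x̄ = F·x = [-6, 3, 9]
P̄ = F·P·Fᵀ + Q = [55 -45 -3; -45 53 -9; -3 -9 29]
y = z − H·x̄ = [1]
S = H·P̄·Hᵀ + R = [562]
K = P̄·Hᵀ·S⁻¹ = [-66/281; 84/281; -28/281]
x' = x̄ + K·y = [-1752/281, 927/281, 2501/281]
P' = (I − K·H)·P̄ = [6743/281 -1557/281 -4539/281; -1557/281 781/281 2175/281; -4539/281 2175/281 6581/281]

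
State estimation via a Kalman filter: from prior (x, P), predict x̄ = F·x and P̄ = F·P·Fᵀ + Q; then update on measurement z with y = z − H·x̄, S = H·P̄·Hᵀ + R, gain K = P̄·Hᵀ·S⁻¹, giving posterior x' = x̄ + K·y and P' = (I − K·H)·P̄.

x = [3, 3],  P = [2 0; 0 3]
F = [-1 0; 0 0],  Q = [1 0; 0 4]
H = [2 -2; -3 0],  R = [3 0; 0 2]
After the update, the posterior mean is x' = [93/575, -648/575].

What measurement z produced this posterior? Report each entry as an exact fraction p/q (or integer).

x̄ = F·x = [-3, 0]
P̄ = F·P·Fᵀ + Q = [3 0; 0 4]
S = H·P̄·Hᵀ + R = [31 -18; -18 29]
K = P̄·Hᵀ·S⁻¹ = [12/575 -171/575; -232/575 -144/575]
x' − x̄ = [1818/575, -648/575] = K·y
y = (KᵀK)⁻¹·Kᵀ·(x' − x̄) = [9, -10]
z = y + H·x̄ = [9, -10] + [-6, 9] = [3, -1]

z = [3, -1]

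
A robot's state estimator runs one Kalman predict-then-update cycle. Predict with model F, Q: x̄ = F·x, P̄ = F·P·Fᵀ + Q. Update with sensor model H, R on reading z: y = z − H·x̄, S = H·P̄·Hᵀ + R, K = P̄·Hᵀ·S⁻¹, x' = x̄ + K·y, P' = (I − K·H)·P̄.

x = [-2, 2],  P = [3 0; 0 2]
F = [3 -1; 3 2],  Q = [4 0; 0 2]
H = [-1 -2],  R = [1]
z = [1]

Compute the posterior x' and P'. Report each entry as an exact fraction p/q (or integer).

x' = [-1323/274, 519/274]
P' = [2801/274 -1361/274; -1361/274 729/274]

x̄ = F·x = [-8, -2]
P̄ = F·P·Fᵀ + Q = [33 23; 23 37]
y = z − H·x̄ = [-11]
S = H·P̄·Hᵀ + R = [274]
K = P̄·Hᵀ·S⁻¹ = [-79/274; -97/274]
x' = x̄ + K·y = [-1323/274, 519/274]
P' = (I − K·H)·P̄ = [2801/274 -1361/274; -1361/274 729/274]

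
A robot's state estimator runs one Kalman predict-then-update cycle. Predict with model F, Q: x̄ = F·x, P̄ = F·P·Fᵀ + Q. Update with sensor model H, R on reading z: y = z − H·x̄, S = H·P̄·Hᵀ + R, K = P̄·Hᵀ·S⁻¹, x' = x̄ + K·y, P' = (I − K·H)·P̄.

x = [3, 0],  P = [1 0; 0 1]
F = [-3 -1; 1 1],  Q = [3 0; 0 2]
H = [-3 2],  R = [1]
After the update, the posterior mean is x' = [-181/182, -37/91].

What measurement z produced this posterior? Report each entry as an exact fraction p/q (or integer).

z = [2]

x̄ = F·x = [-9, 3]
P̄ = F·P·Fᵀ + Q = [13 -4; -4 4]
S = H·P̄·Hᵀ + R = [182]
K = P̄·Hᵀ·S⁻¹ = [-47/182; 10/91]
x' − x̄ = [1457/182, -310/91] = K·y
y = (KᵀK)⁻¹·Kᵀ·(x' − x̄) = [-31]
z = y + H·x̄ = [-31] + [33] = [2]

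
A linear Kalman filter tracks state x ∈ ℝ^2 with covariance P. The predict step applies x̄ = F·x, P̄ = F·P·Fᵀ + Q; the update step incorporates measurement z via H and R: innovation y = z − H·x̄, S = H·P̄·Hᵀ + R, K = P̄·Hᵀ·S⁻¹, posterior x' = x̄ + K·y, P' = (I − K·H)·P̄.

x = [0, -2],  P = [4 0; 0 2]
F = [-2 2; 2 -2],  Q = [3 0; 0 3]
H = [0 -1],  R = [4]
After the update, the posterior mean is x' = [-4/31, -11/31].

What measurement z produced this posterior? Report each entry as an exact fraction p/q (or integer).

z = [1]

x̄ = F·x = [-4, 4]
P̄ = F·P·Fᵀ + Q = [27 -24; -24 27]
S = H·P̄·Hᵀ + R = [31]
K = P̄·Hᵀ·S⁻¹ = [24/31; -27/31]
x' − x̄ = [120/31, -135/31] = K·y
y = (KᵀK)⁻¹·Kᵀ·(x' − x̄) = [5]
z = y + H·x̄ = [5] + [-4] = [1]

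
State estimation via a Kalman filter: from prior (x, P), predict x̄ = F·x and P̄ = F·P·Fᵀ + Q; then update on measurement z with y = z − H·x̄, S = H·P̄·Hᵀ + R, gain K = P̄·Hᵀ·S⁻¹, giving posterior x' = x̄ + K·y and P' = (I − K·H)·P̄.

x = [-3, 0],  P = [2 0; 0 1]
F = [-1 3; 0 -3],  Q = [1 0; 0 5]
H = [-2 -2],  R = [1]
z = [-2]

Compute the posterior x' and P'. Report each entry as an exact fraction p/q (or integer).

x' = [25/11, -40/33]
P' = [120/11 -119/11; -119/11 362/33]

x̄ = F·x = [3, 0]
P̄ = F·P·Fᵀ + Q = [12 -9; -9 14]
y = z − H·x̄ = [4]
S = H·P̄·Hᵀ + R = [33]
K = P̄·Hᵀ·S⁻¹ = [-2/11; -10/33]
x' = x̄ + K·y = [25/11, -40/33]
P' = (I − K·H)·P̄ = [120/11 -119/11; -119/11 362/33]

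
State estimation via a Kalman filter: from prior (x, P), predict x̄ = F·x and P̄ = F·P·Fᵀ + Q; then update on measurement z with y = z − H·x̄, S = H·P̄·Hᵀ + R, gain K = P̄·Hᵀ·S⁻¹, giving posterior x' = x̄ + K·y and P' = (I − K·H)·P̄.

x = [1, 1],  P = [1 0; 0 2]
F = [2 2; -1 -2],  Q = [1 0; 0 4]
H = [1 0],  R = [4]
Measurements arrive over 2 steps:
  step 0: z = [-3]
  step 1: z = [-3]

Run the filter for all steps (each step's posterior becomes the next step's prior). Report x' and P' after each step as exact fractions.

step 0: x' = [-23/17, 19/17], P' = [52/17 -40/17; -40/17 121/17]
step 1: x' = [-1199/457, 477/457], P' = [1556/457 -1392/457; -1392/457 4812/457]

step 0: x̄ = F·x = [4, -3]
step 0: P̄ = F·P·Fᵀ + Q = [13 -10; -10 13]
step 0: y = z − H·x̄ = [-7]
step 0: S = H·P̄·Hᵀ + R = [17]
step 0: K = P̄·Hᵀ·S⁻¹ = [13/17; -10/17]
step 0: x' = x̄ + K·y = [-23/17, 19/17]
step 0: P' = (I − K·H)·P̄ = [52/17 -40/17; -40/17 121/17]
step 1: x̄ = F·x = [-8/17, -15/17]
step 1: P̄ = F·P·Fᵀ + Q = [389/17 -348/17; -348/17 444/17]
step 1: y = z − H·x̄ = [-43/17]
step 1: S = H·P̄·Hᵀ + R = [457/17]
step 1: K = P̄·Hᵀ·S⁻¹ = [389/457; -348/457]
step 1: x' = x̄ + K·y = [-1199/457, 477/457]
step 1: P' = (I − K·H)·P̄ = [1556/457 -1392/457; -1392/457 4812/457]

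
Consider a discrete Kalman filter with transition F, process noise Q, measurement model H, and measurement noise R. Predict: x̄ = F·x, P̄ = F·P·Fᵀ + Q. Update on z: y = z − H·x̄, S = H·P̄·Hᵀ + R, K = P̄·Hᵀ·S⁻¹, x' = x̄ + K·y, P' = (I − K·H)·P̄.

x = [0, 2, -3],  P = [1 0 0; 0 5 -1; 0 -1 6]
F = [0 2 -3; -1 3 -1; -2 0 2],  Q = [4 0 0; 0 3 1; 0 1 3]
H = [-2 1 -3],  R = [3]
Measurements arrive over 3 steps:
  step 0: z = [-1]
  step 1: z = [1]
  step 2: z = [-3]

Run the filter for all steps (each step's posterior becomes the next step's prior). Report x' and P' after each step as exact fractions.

step 0: x̄ = F·x = [13, 9, -6]
step 0: P̄ = F·P·Fᵀ + Q = [90 59 -40; 59 61 -15; -40 -15 31]
step 0: y = z − H·x̄ = [-2]
step 0: S = H·P̄·Hᵀ + R = [77]
step 0: K = P̄·Hᵀ·S⁻¹ = [-1/77; -12/77; -4/11]
step 0: x' = x̄ + K·y = [1003/77, 717/77, -58/11]
step 0: P' = (I − K·H)·P̄ = [6929/77 4531/77 -444/11; 4531/77 4553/77 -213/11; -444/11 -213/11 229/11]
step 1: x̄ = F·x = [2652/77, 222/11, -2818/77]
step 1: P̄ = F·P·Fᵀ + Q = [50839/77 4306/11 -52354/77; 4306/11 3612/11 -3629/11; -52354/77 -3629/11 59223/77]
step 1: y = z − H·x̄ = [-661/11]
step 1: S = H·P̄·Hᵀ + R = [23640/11]
step 1: K = P̄·Hᵀ·S⁻¹ = [6109/11820; 5887/23640; -1171/1970]
step 1: x' = x̄ + K·y = [280027/82740, 123343/23640, -12113/13790]
step 1: P' = (I − K·H)·P̄ = [3565393/41370 1357567/11820 -135747/6895; 1357567/11820 4611901/23640 -23223/1970; -135747/6895 -23223/1970 67503/6895]
step 2: x̄ = F·x = [216287/16548, 435101/33096, -70541/8274]
step 2: P̄ = F·P·Fᵀ + Q = [8389229/8274 17223245/16548 -2827367/4137; 17223245/16548 39616151/33096 -5014577/8274; -2827367/4137 -5014577/8274 2252161/4137]
step 2: y = z − H·x̄ = [-171911/11032]
step 2: S = H·P̄·Hᵀ + R = [15745117/11032]
step 2: K = P̄·Hᵀ·S⁻¹ = [11729822/15745117; 10299365/15745117; -9624100/15745117]
step 2: x' = x̄ + K·y = [69023926/47235351, 139502696/47235351, 47204566/47235351]
step 2: P' = (I − K·H)·P̄ = [10477827785/47235351 16310266570/47235351 -1583652466/47235351; 16310266570/47235351 27694903406/47235351 -1672774673/47235351; -1583652466/47235351 -1672774673/47235351 527049053/47235351]

step 0: x' = [1003/77, 717/77, -58/11], P' = [6929/77 4531/77 -444/11; 4531/77 4553/77 -213/11; -444/11 -213/11 229/11]
step 1: x' = [280027/82740, 123343/23640, -12113/13790], P' = [3565393/41370 1357567/11820 -135747/6895; 1357567/11820 4611901/23640 -23223/1970; -135747/6895 -23223/1970 67503/6895]
step 2: x' = [69023926/47235351, 139502696/47235351, 47204566/47235351], P' = [10477827785/47235351 16310266570/47235351 -1583652466/47235351; 16310266570/47235351 27694903406/47235351 -1672774673/47235351; -1583652466/47235351 -1672774673/47235351 527049053/47235351]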